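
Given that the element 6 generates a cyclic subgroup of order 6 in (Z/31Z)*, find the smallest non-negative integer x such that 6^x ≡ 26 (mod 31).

Successive powers of 6 modulo 31:
  6^0=1  6^1=6  6^2=5  6^3=30  6^4=25  6^5=26
So 6^5 ≡ 26 (mod 31), giving x = 5.

5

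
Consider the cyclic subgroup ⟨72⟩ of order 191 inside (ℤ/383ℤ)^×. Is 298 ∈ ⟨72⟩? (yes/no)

yes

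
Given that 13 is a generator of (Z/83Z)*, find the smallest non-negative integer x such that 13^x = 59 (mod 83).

26

Baby-step giant-step with m = ceil(sqrt(82)) = 10.
Baby table (13^j mod 83 for j=0..9):
  0:1  1:13  2:3  3:39  4:9  5:34  6:27  7:19
  8:81  9:57
Giant step factor: 13^(-10) ≡ 69 (mod 83).
Scan 59·69^i mod 83 for i = 0, 1, …:
  i=0: 59   i=1: 4   i=2: 27
Match at i=2, j=6: x = 2·10 + 6 = 26.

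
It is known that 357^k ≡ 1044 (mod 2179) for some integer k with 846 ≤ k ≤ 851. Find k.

Compute 357^846 mod 2179 = 1261, then multiply by 357 repeatedly:
  357^846=1261  357^847=1303  357^848=1044
Found 1044 at exponent 848.

848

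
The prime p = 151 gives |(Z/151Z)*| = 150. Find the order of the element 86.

25

The order of 86 must divide p − 1 = 150 = 2 · 3 · 5^2.
Divisors: 1, 2, 3, 5, 6, 10, 15, 25, 30, 50, 75, 150.
Check each in increasing order: 86^1 ≡ 86;  86^2 ≡ 148;  86^3 ≡ 44;  86^5 ≡ 19;  86^6 ≡ 124;  86^10 ≡ 59;  86^15 ≡ 64;  86^25 ≡ 1.
Smallest exponent giving 1 is 25.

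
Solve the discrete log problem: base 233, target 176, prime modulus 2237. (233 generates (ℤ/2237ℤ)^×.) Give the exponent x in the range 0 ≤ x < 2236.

324

Baby-step giant-step with m = ceil(sqrt(2236)) = 48.
Baby table (233^j mod 2237 for j=0..47):
  0:1  1:233  2:601  3:1339  4:1044  5:1656  6:1084  7:2028
  8:517  9:1900  10:2011  11:1030  12:631  13:1618  14:1178  15:1560
  16:1086  17:257  18:1719  19:104  20:1862  21:2105  22:562  23:1200
  24:2212  25:886  26:634  27:80  28:744  29:1103  30:1981  31:751
  32:497  33:1714  34:1176  35:1094  36:2121  37:2053  38:1868  39:1266
  40:1931  41:286  42:1765  43:1874  44:427  45:1063  46:1609  47:1318
Giant step factor: 233^(-48) ≡ 723 (mod 2237).
Scan 176·723^i mod 2237 for i = 0, 1, …:
  i=0: 176   i=1: 1976   i=2: 1442   i=3: 124
  i=4: 172   i=5: 1321   i=6: 2121
Match at i=6, j=36: x = 6·48 + 36 = 324.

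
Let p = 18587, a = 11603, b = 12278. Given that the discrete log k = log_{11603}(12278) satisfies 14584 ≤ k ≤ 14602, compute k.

14595

Compute 11603^14584 mod 18587 = 12362, then multiply by 11603 repeatedly:
  11603^14584=12362  11603^14585=407  11603^14586=1323  11603^14587=16494  11603^14588=8130
  11603^14589=3365  11603^14590=11395  11603^14591=6854  11603^14592=11776  11603^14593=3891
  11603^14594=18037  11603^14595=12278
Found 12278 at exponent 14595.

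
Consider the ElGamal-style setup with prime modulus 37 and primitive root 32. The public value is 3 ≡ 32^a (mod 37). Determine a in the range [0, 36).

34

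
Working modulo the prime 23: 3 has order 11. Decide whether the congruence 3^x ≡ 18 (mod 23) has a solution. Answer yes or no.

18 ∈ ⟨3⟩ iff 18^11 ≡ 1 (mod 23), since |⟨3⟩| = 11.
18^11 mod 23 = 1.
Since 1 = 1, 18 lies in the subgroup.

yes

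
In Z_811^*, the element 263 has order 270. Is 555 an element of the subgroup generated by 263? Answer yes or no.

555 ∈ ⟨263⟩ iff 555^270 ≡ 1 (mod 811), since |⟨263⟩| = 270.
555^270 mod 811 = 1.
Since 1 = 1, 555 lies in the subgroup.

yes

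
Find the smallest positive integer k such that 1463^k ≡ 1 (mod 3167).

The order of 1463 must divide p − 1 = 3166 = 2 · 1583.
Divisors: 1, 2, 1583, 3166.
Check each in increasing order: 1463^1 ≡ 1463;  1463^2 ≡ 2644;  1463^1583 ≡ 1.
Smallest exponent giving 1 is 1583.

1583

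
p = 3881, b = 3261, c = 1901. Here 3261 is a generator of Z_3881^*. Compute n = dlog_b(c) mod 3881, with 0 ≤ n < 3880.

2402

Baby-step giant-step with m = ceil(sqrt(3880)) = 63.
Baby table (3261^j mod 3881 for j=0..62):
  0:1  1:3261  2:181  3:329  4:1713  5:1334  6:3454  7:832
  8:333  9:3114  10:2058  11:889  12:3803  13:1788  14:1406  15:1505
  16:2221  17:735  18:2258  19:1081  20:1193  21:1611  22:2478  23:516
  24:2203  25:252  26:2881  27:2921  28:1407  29:885  30:2402  31:1064
  32:90  33:2415  34:766  35:2443  36:2811  37:3630  38:380  39:1141
  40:2803  41:828  42:2813  43:2390  44:742  45:1799  46:2348  47:3496
  48:1959  49:173  50:1408  51:265  52:2583  53:1393  54:1803  55:3749
  56:339  57:3275  58:3144  59:2863  60:2438  61:2030  62:2725
Giant step factor: 3261^(-63) ≡ 1399 (mod 3881).
Scan 1901·1399^i mod 3881 for i = 0, 1, …:
  i=0: 1901   i=1: 1014   i=2: 2021   i=3: 2011
  i=4: 3545   i=5: 3418   i=6: 390   i=7: 2270
  i=8: 1072   i=9: 1662     …   i=37: 1784
  i=38: 333
Match at i=38, j=8: n = 38·63 + 8 = 2402.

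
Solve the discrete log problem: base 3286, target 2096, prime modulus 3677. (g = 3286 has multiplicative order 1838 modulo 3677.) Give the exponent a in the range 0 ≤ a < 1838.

122

Baby-step giant-step with m = ceil(sqrt(1838)) = 43.
Baby table (3286^j mod 3677 for j=0..42):
  0:1  1:3286  2:2124  3:518  4:3374  5:809  6:3580  7:1157
  8:3561  9:1232  10:3652  11:2421  12:2055  13:1758  14:221  15:1837
  16:2425  17:491  18:2900  19:2293  20:625  21:1984  22:103  23:174
  24:1829  25:1876  26:1884  27:2433  28:1040  29:1507  30:2760  31:1878
  32:1102  33:3004  34:2076  35:901  36:701  37:1684  38:3416  39:2772
  40:863  41:851  42:1866
Giant step factor: 3286^(-43) ≡ 1822 (mod 3677).
Scan 2096·1822^i mod 3677 for i = 0, 1, …:
  i=0: 2096   i=1: 2186   i=2: 701
Match at i=2, j=36: a = 2·43 + 36 = 122.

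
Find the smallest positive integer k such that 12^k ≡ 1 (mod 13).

2

The order of 12 must divide p − 1 = 12 = 2^2 · 3.
Divisors: 1, 2, 3, 4, 6, 12.
Check each in increasing order: 12^1 ≡ 12;  12^2 ≡ 1.
Smallest exponent giving 1 is 2.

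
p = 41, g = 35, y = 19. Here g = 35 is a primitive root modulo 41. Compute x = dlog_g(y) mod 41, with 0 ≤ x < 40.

29

Successive powers of 35 modulo 41:
  35^0=1  35^1=35  35^2=36  35^3=30  35^4=25  35^5=14
  35^6=39  35^7=12  35^8=10  35^9=22  35^10=32  35^11=13
  35^12=4  35^13=17  35^14=21  35^15=38  35^16=18  35^17=15
  35^18=33  35^19=7  35^20=40  35^21=6  35^22=5  35^23=11
  35^24=16  35^25=27  35^26=2  35^27=29  35^28=31  35^29=19
So 35^29 ≡ 19 (mod 41), giving x = 29.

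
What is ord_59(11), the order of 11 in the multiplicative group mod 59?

58

The order of 11 must divide p − 1 = 58 = 2 · 29.
Divisors: 1, 2, 29, 58.
Check each in increasing order: 11^1 ≡ 11;  11^2 ≡ 3;  11^29 ≡ 58;  11^58 ≡ 1.
Smallest exponent giving 1 is 58.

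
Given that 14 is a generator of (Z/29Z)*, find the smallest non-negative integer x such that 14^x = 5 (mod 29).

Successive powers of 14 modulo 29:
  14^0=1  14^1=14  14^2=22  14^3=18  14^4=20  14^5=19
  14^6=5
So 14^6 ≡ 5 (mod 29), giving x = 6.

6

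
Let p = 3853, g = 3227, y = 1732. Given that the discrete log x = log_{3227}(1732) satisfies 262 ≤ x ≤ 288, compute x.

Compute 3227^262 mod 3853 = 1732, then multiply by 3227 repeatedly:
  3227^262=1732
Found 1732 at exponent 262.

262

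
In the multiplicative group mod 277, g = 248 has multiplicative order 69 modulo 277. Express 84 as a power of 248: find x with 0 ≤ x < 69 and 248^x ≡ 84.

Baby-step giant-step with m = ceil(sqrt(69)) = 9.
Baby table (248^j mod 277 for j=0..8):
  0:1  1:248  2:10  3:264  4:100  5:147  6:169  7:85
  8:28
Giant step factor: 248^(-9) ≡ 175 (mod 277).
Scan 84·175^i mod 277 for i = 0, 1, …:
  i=0: 84   i=1: 19   i=2: 1
Match at i=2, j=0: x = 2·9 + 0 = 18.

18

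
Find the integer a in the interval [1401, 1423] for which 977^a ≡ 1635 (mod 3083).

1417

Compute 977^1401 mod 3083 = 687, then multiply by 977 repeatedly:
  977^1401=687  977^1402=2188  977^1403=1157  977^1404=2011  977^1405=876
  977^1406=1861  977^1407=2310  977^1408=114  977^1409=390  977^1410=1821
  977^1411=226  977^1412=1909  977^1413=2961  977^1414=1043  977^1415=1621
  977^1416=2138  977^1417=1635
Found 1635 at exponent 1417.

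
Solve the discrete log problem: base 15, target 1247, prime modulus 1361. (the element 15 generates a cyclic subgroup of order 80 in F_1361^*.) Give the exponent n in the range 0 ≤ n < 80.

Baby-step giant-step with m = ceil(sqrt(80)) = 9.
Baby table (15^j mod 1361 for j=0..8):
  0:1  1:15  2:225  3:653  4:268  5:1298  6:416  7:796
  8:1052
Giant step factor: 15^(-9) ≡ 752 (mod 1361).
Scan 1247·752^i mod 1361 for i = 0, 1, …:
  i=0: 1247   i=1: 15
Match at i=1, j=1: n = 1·9 + 1 = 10.

10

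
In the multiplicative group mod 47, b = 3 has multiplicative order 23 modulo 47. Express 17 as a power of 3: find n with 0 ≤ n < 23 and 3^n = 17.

Successive powers of 3 modulo 47:
  3^0=1  3^1=3  3^2=9  3^3=27  3^4=34  3^5=8
  3^6=24  3^7=25  3^8=28  3^9=37  3^10=17
So 3^10 ≡ 17 (mod 47), giving n = 10.

10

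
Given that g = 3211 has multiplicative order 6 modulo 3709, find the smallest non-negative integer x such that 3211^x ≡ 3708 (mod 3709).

3

Successive powers of 3211 modulo 3709:
  3211^0=1  3211^1=3211  3211^2=3210  3211^3=3708
So 3211^3 ≡ 3708 (mod 3709), giving x = 3.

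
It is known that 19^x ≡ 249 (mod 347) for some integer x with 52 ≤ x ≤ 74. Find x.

Compute 19^52 mod 347 = 44, then multiply by 19 repeatedly:
  19^52=44  19^53=142  19^54=269  19^55=253  19^56=296
  19^57=72  19^58=327  19^59=314  19^60=67  19^61=232
  19^62=244  19^63=125  19^64=293  19^65=15  19^66=285
  19^67=210  19^68=173  19^69=164  19^70=340  19^71=214
  19^72=249
Found 249 at exponent 72.

72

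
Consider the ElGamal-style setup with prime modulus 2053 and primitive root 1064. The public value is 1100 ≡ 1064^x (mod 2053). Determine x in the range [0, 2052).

1767

Baby-step giant-step with m = ceil(sqrt(2052)) = 46.
Baby table (1064^j mod 2053 for j=0..45):
  0:1  1:1064  2:893  3:1666  4:885  5:1366  6:1953  7:356
  8:1032  9:1746  10:1832  11:951  12:1788  13:1354  14:1503  15:1958
  16:1570  17:1391  18:1864  19:98  20:1622  21:1288  22:1081  23:504
  24:423  25:465  26:2040  27:539  28:709  29:925  30:813  31:719
  32:1300  33:1531  34:955  35:1938  36:820  37:2008  38:1392  39:875
  40:991  41:1235  42:120  43:394  44:404  45:779
Giant step factor: 1064^(-46) ≡ 48 (mod 2053).
Scan 1100·48^i mod 2053 for i = 0, 1, …:
  i=0: 1100   i=1: 1475   i=2: 998   i=3: 685
  i=4: 32   i=5: 1536   i=6: 1873   i=7: 1625
  i=8: 2039   i=9: 1381     …   i=37: 943
  i=38: 98
Match at i=38, j=19: x = 38·46 + 19 = 1767.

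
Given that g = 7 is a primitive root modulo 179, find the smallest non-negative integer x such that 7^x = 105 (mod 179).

Baby-step giant-step with m = ceil(sqrt(178)) = 14.
Baby table (7^j mod 179 for j=0..13):
  0:1  1:7  2:49  3:164  4:74  5:160  6:46  7:143
  8:106  9:26  10:3  11:21  12:147  13:134
Giant step factor: 7^(-14) ≡ 25 (mod 179).
Scan 105·25^i mod 179 for i = 0, 1, …:
  i=0: 105   i=1: 119   i=2: 111   i=3: 90
  i=4: 102   i=5: 44   i=6: 26
Match at i=6, j=9: x = 6·14 + 9 = 93.

93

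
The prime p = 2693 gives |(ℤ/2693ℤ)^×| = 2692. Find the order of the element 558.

673

The order of 558 must divide p − 1 = 2692 = 2^2 · 673.
Divisors: 1, 2, 4, 673, 1346, 2692.
Check each in increasing order: 558^1 ≡ 558;  558^2 ≡ 1669;  558^4 ≡ 999;  558^673 ≡ 1.
Smallest exponent giving 1 is 673.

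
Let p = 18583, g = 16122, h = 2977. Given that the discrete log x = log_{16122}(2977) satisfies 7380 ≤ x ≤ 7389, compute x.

7384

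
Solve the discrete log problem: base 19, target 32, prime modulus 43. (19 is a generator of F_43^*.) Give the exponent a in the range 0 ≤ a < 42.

27

Baby-step giant-step with m = ceil(sqrt(42)) = 7.
Baby table (19^j mod 43 for j=0..6):
  0:1  1:19  2:17  3:22  4:31  5:30  6:11
Giant step factor: 19^(-7) ≡ 7 (mod 43).
Scan 32·7^i mod 43 for i = 0, 1, …:
  i=0: 32   i=1: 9   i=2: 20   i=3: 11
Match at i=3, j=6: a = 3·7 + 6 = 27.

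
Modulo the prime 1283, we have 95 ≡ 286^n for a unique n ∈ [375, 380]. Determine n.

Compute 286^375 mod 1283 = 95, then multiply by 286 repeatedly:
  286^375=95
Found 95 at exponent 375.

375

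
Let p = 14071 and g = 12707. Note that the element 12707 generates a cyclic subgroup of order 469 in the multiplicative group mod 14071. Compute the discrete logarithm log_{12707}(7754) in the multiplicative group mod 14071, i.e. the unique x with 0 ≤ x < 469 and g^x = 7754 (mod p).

Baby-step giant-step with m = ceil(sqrt(469)) = 22.
Baby table (12707^j mod 14071 for j=0..21):
  0:1  1:12707  2:3124  3:2377  4:8173  5:10331  6:7658  7:9241
  8:2892  9:9263  10:1026  11:7636  12:11107  13:4519  14:13253  15:4143
  16:5490  17:11483  18:12282  19:5913  20:11422  21:11060
Giant step factor: 12707^(-22) ≡ 57 (mod 14071).
Scan 7754·57^i mod 14071 for i = 0, 1, …:
  i=0: 7754   i=1: 5777   i=2: 5656   i=3: 12830
  i=4: 13689   i=5: 6368   i=6: 11201   i=7: 5262
  i=8: 4443   i=9: 14044     …   i=17: 3035
  i=18: 4143
Match at i=18, j=15: x = 18·22 + 15 = 411.

411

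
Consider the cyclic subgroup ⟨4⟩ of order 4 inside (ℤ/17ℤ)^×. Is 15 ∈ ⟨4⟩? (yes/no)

no

15 ∈ ⟨4⟩ iff 15^4 ≡ 1 (mod 17), since |⟨4⟩| = 4.
15^4 mod 17 = 16.
Since 16 ≠ 1, 15 does not lie in the subgroup.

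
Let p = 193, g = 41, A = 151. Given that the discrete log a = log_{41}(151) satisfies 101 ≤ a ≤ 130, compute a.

Compute 41^101 mod 193 = 155, then multiply by 41 repeatedly:
  41^101=155  41^102=179  41^103=5  41^104=12  41^105=106
  41^106=100  41^107=47  41^108=190  41^109=70  41^110=168
  41^111=133  41^112=49  41^113=79  41^114=151
Found 151 at exponent 114.

114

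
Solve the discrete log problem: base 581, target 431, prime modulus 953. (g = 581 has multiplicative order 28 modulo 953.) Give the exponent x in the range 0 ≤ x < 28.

12

Successive powers of 581 modulo 953:
  581^0=1  581^1=581  581^2=199  581^3=306  581^4=528  581^5=855
  581^6=242  581^7=511  581^8=508  581^9=671  581^10=74  581^11=109
  581^12=431
So 581^12 ≡ 431 (mod 953), giving x = 12.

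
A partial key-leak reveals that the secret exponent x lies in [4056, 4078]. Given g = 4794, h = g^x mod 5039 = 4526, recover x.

4062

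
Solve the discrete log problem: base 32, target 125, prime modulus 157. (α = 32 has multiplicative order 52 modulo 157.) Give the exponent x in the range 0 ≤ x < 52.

27

Successive powers of 32 modulo 157:
  32^0=1  32^1=32  32^2=82  32^3=112  32^4=130  32^5=78
  32^6=141  32^7=116  32^8=101  32^9=92  32^10=118  32^11=8
  32^12=99  32^13=28  32^14=111  32^15=98  32^16=153  32^17=29
  32^18=143  32^19=23  32^20=108  32^21=2  32^22=64  32^23=7
  32^24=67  32^25=103  32^26=156  32^27=125
So 32^27 ≡ 125 (mod 157), giving x = 27.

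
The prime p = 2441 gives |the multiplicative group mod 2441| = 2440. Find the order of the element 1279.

The order of 1279 must divide p − 1 = 2440 = 2^3 · 5 · 61.
Divisors: 1, 2, 4, 5, 8, 10, 20, 40, 61, 122, 244, 305, 488, 610, 1220, 2440.
Check each in increasing order: 1279^1 ≡ 1279;  1279^2 ≡ 371;  1279^4 ≡ 945;  1279^5 ≡ 360;  1279^8 ≡ 2060;  1279^10 ≡ 227;  1279^20 ≡ 268;  1279^40 ≡ 1035;  1279^61 ≡ 1403;  1279^122 ≡ 963;  1279^244 ≡ 2230;  1279^305 ≡ 1769;  1279^488 ≡ 583;  1279^610 ≡ 2440;  1279^1220 ≡ 1.
Smallest exponent giving 1 is 1220.

1220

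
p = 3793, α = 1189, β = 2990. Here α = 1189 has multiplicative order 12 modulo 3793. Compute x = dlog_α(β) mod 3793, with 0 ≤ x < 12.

9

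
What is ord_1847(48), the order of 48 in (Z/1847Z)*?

923

The order of 48 must divide p − 1 = 1846 = 2 · 13 · 71.
Divisors: 1, 2, 13, 26, 71, 142, 923, 1846.
Check each in increasing order: 48^1 ≡ 48;  48^2 ≡ 457;  48^13 ≡ 1050;  48^26 ≡ 1688;  48^71 ≡ 123;  48^142 ≡ 353;  48^923 ≡ 1.
Smallest exponent giving 1 is 923.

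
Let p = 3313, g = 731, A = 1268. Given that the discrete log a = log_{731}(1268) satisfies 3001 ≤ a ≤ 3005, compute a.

Compute 731^3001 mod 3313 = 1268, then multiply by 731 repeatedly:
  731^3001=1268
Found 1268 at exponent 3001.

3001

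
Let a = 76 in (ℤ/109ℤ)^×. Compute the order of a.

4

The order of 76 must divide p − 1 = 108 = 2^2 · 3^3.
Divisors: 1, 2, 3, 4, 6, 9, 12, 18, 27, 36, 54, 108.
Check each in increasing order: 76^1 ≡ 76;  76^2 ≡ 108;  76^3 ≡ 33;  76^4 ≡ 1.
Smallest exponent giving 1 is 4.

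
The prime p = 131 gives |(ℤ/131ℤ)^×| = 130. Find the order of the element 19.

The order of 19 must divide p − 1 = 130 = 2 · 5 · 13.
Divisors: 1, 2, 5, 10, 13, 26, 65, 130.
Check each in increasing order: 19^1 ≡ 19;  19^2 ≡ 99;  19^5 ≡ 68;  19^10 ≡ 39;  19^13 ≡ 130;  19^26 ≡ 1.
Smallest exponent giving 1 is 26.

26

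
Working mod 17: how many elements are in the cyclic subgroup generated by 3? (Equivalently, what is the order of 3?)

The order of 3 must divide p − 1 = 16 = 2^4.
Divisors: 1, 2, 4, 8, 16.
Check each in increasing order: 3^1 ≡ 3;  3^2 ≡ 9;  3^4 ≡ 13;  3^8 ≡ 16;  3^16 ≡ 1.
Smallest exponent giving 1 is 16.

16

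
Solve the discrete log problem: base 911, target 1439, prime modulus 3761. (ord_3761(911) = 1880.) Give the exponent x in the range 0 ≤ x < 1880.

204

Baby-step giant-step with m = ceil(sqrt(1880)) = 44.
Baby table (911^j mod 3761 for j=0..43):
  0:1  1:911  2:2501  3:3006  4:458  5:3528  6:2114  7:222
  8:2909  9:2355  10:1635  11:129  12:928  13:2944  14:391  15:2667
  16:31  17:1914  18:2311  19:2922  20:2915  21:299  22:1597  23:3121
  24:3676  25:1546  26:1792  27:238  28:2441  29:1000  30:838  31:3696
  32:961  33:2919  34:182  35:318  36:101  37:1747  38:614  39:2726
  40:1126  41:2794  42:2898  43:3617
Giant step factor: 911^(-44) ≡ 467 (mod 3761).
Scan 1439·467^i mod 3761 for i = 0, 1, …:
  i=0: 1439   i=1: 2555   i=2: 948   i=3: 2679
  i=4: 2441
Match at i=4, j=28: x = 4·44 + 28 = 204.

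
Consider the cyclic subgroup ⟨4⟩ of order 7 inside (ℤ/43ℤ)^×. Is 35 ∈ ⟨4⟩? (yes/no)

⟨4⟩ has order 7; its elements mod 43 are {1, 4, 11, 16, 21, 35, 41}.
35 is in this set.

yes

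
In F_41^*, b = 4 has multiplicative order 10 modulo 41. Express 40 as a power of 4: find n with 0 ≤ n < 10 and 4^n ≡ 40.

5

Successive powers of 4 modulo 41:
  4^0=1  4^1=4  4^2=16  4^3=23  4^4=10  4^5=40
So 4^5 ≡ 40 (mod 41), giving n = 5.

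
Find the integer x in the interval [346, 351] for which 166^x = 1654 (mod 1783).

Compute 166^346 mod 1783 = 655, then multiply by 166 repeatedly:
  166^346=655  166^347=1750  166^348=1654
Found 1654 at exponent 348.

348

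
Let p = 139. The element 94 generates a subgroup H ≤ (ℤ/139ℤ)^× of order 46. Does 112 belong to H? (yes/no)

112 ∈ ⟨94⟩ iff 112^46 ≡ 1 (mod 139), since |⟨94⟩| = 46.
112^46 mod 139 = 1.
Since 1 = 1, 112 lies in the subgroup.

yes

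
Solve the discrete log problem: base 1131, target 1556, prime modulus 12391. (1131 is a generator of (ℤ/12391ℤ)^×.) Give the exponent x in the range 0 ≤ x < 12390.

Baby-step giant-step with m = ceil(sqrt(12390)) = 112.
Baby table (1131^j mod 12391 for j=0..111):
  0:1  1:1131  2:2888  3:7495  4:1401  5:10874  6:6622  7:5318
  8:5023  9:5935  10:8954  11:3527  12:11526  13:574  14:4862  15:9709
  16:2453  17:11150  18:9003  19:9382  20:4346  21:8490  22:11556  23:9722
  24:4765  25:11521  26:7310  27:2813  28:9407  29:7839  30:6344  31:675
  32:7574  33:4013  34:3597  35:3959  36:4478  37:9090  38:8651  39:7782
  40:3832  41:9533  42:1653  43:10893  44:3329  45:10626  46:11127  47:7772
  48:4913  49:5435  50:1049  51:9274  52:6108  53:6361  54:7511  55:7106
  56:7518  57:2632  58:2952  59:5533  60:368  61:7305  62:9549  63:7358
  64:7537  65:11730  66:8260  67:11637  68:2205  69:3264  70:11457  71:9272
  72:3846  73:585  74:4912  75:4304  76:10552  77:1779  78:4707  79:7878
  80:889  81:1788  82:2495  83:9088  84:6389  85:2006  86:1233  87:6731
  88:4687  89:10040  90:5084  91:580  92:11648  93:2255  94:10250  95:7165
  96:12292  97:11941  98:11472  99:1455  100:9993  101:1491  102:1145  103:6331
  104:10754  105:7203  106:5706  107:10166  108:11289  109:5129  110:1911  111:5307
Giant step factor: 1131^(-112) ≡ 3583 (mod 12391).
Scan 1556·3583^i mod 12391 for i = 0, 1, …:
  i=0: 1556   i=1: 11589   i=2: 1146   i=3: 4697
  i=4: 2373   i=5: 2233   i=6: 8644   i=7: 6343
  i=8: 1875   i=9: 2203     …   i=99: 7139
  i=100: 4013
Match at i=100, j=33: x = 100·112 + 33 = 11233.

11233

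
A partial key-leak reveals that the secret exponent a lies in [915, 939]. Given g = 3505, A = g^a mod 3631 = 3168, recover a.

937

Compute 3505^915 mod 3631 = 2716, then multiply by 3505 repeatedly:
  3505^915=2716  3505^916=2729  3505^917=1091  3505^918=512  3505^919=846
  3505^920=2334  3505^921=27  3505^922=229  3505^923=194  3505^924=973
  3505^925=856  3505^926=1074  3505^927=2654  3505^928=3279  3505^929=780
  3505^930=3388  3505^931=1570  3505^932=1885  3505^933=2136  3505^934=3189
  3505^935=1227  3505^936=1531  3505^937=3168
Found 3168 at exponent 937.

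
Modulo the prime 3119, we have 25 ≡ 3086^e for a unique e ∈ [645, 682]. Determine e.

652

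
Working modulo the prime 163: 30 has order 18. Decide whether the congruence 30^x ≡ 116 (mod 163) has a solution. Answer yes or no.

no

⟨30⟩ has order 18; its elements mod 163 are {1, 23, 30, 38, 40, 53, 58, 59, 78, 85, 104, 105, 110, 123, 125, 133, 140, 162}.
116 is not in this set.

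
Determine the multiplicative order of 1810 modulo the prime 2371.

79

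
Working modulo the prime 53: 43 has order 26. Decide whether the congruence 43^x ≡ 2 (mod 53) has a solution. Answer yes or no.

no

2 ∈ ⟨43⟩ iff 2^26 ≡ 1 (mod 53), since |⟨43⟩| = 26.
2^26 mod 53 = 52.
Since 52 ≠ 1, 2 does not lie in the subgroup.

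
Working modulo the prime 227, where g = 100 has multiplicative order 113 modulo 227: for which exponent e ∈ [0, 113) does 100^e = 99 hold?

Successive powers of 100 modulo 227:
  100^0=1  100^1=100  100^2=12  100^3=65  100^4=144  100^5=99
So 100^5 ≡ 99 (mod 227), giving e = 5.

5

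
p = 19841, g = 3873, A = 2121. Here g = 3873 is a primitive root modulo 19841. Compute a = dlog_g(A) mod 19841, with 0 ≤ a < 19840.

5058

Baby-step giant-step with m = ceil(sqrt(19840)) = 141.
Baby table (3873^j mod 19841 for j=0..140):
  0:1  1:3873  2:333  3:44  4:11684  5:14652  6:1936  7:18071
  8:9776  9:5820  10:1484  11:13483  12:17988  13:5773  14:17863  15:17673
  16:15920  17:12173  18:3813  19:6045  20:19746  21:9044  22:8047  23:15661
  24:1116  25:16771  26:14490  27:9422  28:3807  29:2648  30:17748  31:8780
  32:17307  33:7113  34:9341  35:7550  36:15357  37:14184  38:14744  39:1114
  40:9025  41:13824  42:9334  43:280  44:13026  45:13876  46:12320  47:17596
  48:15314  49:6373  50:425  51:19063  52:2638  53:18700  54:5450  55:16867
  56:9319  57:1708  58:8031  59:13216  60:15629  61:16067  62:6115  63:13082
  64:12513  65:11127  66:219  67:14865  68:13404  69:9636  70:19148  71:14387
  72:7323  73:9190  74:17957  75:4756  76:7540  77:16309  78:10854  79:14304
  80:3320  81:1392  82:14305  83:7193  84:1725  85:14349  86:18877  87:16377
  88:16285  89:17107  90:6312  91:2264  92:18591  93:19795  94:411  95:4523
  96:17817  97:18084  98:602  99:10149  100:2056  101:6647  102:10054  103:11100
  104:14694  105:5874  106:12216  107:11624  108:523  109:1797  110:15431  111:3171
  112:19545  113:4370  114:637  115:6817  116:13711  117:8187  118:2333  119:8054
  120:3090  121:3447  122:17079  123:16914  124:12781  125:17359  126:10099  127:6816
  128:9838  129:7854  130:2289  131:16211  132:8279  133:1511  134:18849  135:7138
  136:6961  137:15875  138:16457  139:8669  140:4065
Giant step factor: 3873^(-141) ≡ 8183 (mod 19841).
Scan 2121·8183^i mod 19841 for i = 0, 1, …:
  i=0: 2121   i=1: 15109   i=2: 7676   i=3: 15943
  i=4: 6994   i=5: 10458   i=6: 3581   i=7: 18007
  i=8: 12015   i=9: 6590     …   i=34: 11027
  i=35: 16914
Match at i=35, j=123: a = 35·141 + 123 = 5058.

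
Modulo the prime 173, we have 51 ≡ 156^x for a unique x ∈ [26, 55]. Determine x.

32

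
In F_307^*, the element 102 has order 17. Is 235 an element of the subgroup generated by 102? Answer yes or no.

yes

235 ∈ ⟨102⟩ iff 235^17 ≡ 1 (mod 307), since |⟨102⟩| = 17.
235^17 mod 307 = 1.
Since 1 = 1, 235 lies in the subgroup.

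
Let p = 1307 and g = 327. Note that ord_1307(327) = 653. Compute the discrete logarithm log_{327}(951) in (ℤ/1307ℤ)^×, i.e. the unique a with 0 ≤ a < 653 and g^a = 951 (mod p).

154

Baby-step giant-step with m = ceil(sqrt(653)) = 26.
Baby table (327^j mod 1307 for j=0..25):
  0:1  1:327  2:1062  3:919  4:1210  5:956  6:239  7:1040
  8:260  9:65  10:343  11:1066  12:920  13:230  14:711  15:1158
  16:943  17:1216  18:304  19:76  20:19  21:985  22:573  23:470
  24:771  25:1173
Giant step factor: 327^(-26) ≡ 78 (mod 1307).
Scan 951·78^i mod 1307 for i = 0, 1, …:
  i=0: 951   i=1: 986   i=2: 1102   i=3: 1001
  i=4: 965   i=5: 771
Match at i=5, j=24: a = 5·26 + 24 = 154.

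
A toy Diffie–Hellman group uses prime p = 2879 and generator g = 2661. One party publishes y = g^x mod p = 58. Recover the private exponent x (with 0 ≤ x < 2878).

1277

Baby-step giant-step with m = ceil(sqrt(2878)) = 54.
Baby table (2661^j mod 2879 for j=0..53):
  0:1  1:2661  2:1460  3:1289  4:1140  5:1953  6:338  7:1170
  8:1171  9:953  10:2413  11:823  12:1963  13:1037  14:1375  15:2545
  16:837  17:1790  18:1324  19:2147  20:1231  21:2268  22:764  23:430
  24:1267  25:178  26:1502  27:770  28:2001  29:1390  30:2154  31:2584
  32:972  33:1150  34:2652  35:543  36:2544  37:1055  38:330  39:35
  40:1007  41:2157  42:1930  43:2473  44:2138  45:314  46:644  47:679
  48:1686  49:964  50:15  51:2488  52:1747  53:2061
Giant step factor: 2661^(-54) ≡ 182 (mod 2879).
Scan 58·182^i mod 2879 for i = 0, 1, …:
  i=0: 58   i=1: 1919   i=2: 899   i=3: 2394
  i=4: 979   i=5: 2559   i=6: 2219   i=7: 798
  i=8: 1286   i=9: 853     …   i=22: 525
  i=23: 543
Match at i=23, j=35: x = 23·54 + 35 = 1277.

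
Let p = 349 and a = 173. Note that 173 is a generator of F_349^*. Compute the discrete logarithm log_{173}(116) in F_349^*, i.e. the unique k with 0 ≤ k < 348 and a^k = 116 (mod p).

Baby-step giant-step with m = ceil(sqrt(348)) = 19.
Baby table (173^j mod 349 for j=0..18):
  0:1  1:173  2:264  3:302  4:245  5:156  6:115  7:2
  8:346  9:179  10:255  11:141  12:312  13:230  14:4  15:343
  16:9  17:161  18:282
Giant step factor: 173^(-19) ≡ 33 (mod 349).
Scan 116·33^i mod 349 for i = 0, 1, …:
  i=0: 116   i=1: 338   i=2: 335   i=3: 236
  i=4: 110   i=5: 140   i=6: 83   i=7: 296
  i=8: 345   i=9: 217     …   i=16: 301
  i=17: 161
Match at i=17, j=17: k = 17·19 + 17 = 340.

340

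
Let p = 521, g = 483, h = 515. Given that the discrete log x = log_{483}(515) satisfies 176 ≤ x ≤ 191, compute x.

191

Compute 483^176 mod 521 = 440, then multiply by 483 repeatedly:
  483^176=440  483^177=473  483^178=261  483^179=502  483^180=201
  483^181=177  483^182=47  483^183=298  483^184=138  483^185=487
  483^186=250  483^187=399  483^188=468  483^189=451  483^190=55
  483^191=515
Found 515 at exponent 191.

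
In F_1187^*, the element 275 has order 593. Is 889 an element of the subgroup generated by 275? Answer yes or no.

yes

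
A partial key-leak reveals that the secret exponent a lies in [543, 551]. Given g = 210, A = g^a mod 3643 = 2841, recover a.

543

Compute 210^543 mod 3643 = 2841, then multiply by 210 repeatedly:
  210^543=2841
Found 2841 at exponent 543.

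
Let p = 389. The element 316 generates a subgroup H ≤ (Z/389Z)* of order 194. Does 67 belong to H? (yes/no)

67 ∈ ⟨316⟩ iff 67^194 ≡ 1 (mod 389), since |⟨316⟩| = 194.
67^194 mod 389 = 1.
Since 1 = 1, 67 lies in the subgroup.

yes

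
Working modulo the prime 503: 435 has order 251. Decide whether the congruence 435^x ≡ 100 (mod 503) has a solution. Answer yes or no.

100 ∈ ⟨435⟩ iff 100^251 ≡ 1 (mod 503), since |⟨435⟩| = 251.
100^251 mod 503 = 1.
Since 1 = 1, 100 lies in the subgroup.

yes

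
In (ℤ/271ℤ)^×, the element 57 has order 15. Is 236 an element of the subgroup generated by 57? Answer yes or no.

no

⟨57⟩ has order 15; its elements mod 271 are {1, 9, 10, 28, 57, 81, 87, 90, 100, 187, 241, 242, 244, 252, 268}.
236 is not in this set.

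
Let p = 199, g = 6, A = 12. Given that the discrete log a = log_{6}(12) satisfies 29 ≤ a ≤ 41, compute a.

39

Compute 6^29 mod 199 = 77, then multiply by 6 repeatedly:
  6^29=77  6^30=64  6^31=185  6^32=115  6^33=93
  6^34=160  6^35=164  6^36=188  6^37=133  6^38=2
  6^39=12
Found 12 at exponent 39.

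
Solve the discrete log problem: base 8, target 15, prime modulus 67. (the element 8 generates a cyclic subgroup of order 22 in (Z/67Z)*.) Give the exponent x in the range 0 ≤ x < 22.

Successive powers of 8 modulo 67:
  8^0=1  8^1=8  8^2=64  8^3=43  8^4=9  8^5=5
  8^6=40  8^7=52  8^8=14  8^9=45  8^10=25  8^11=66
  8^12=59  8^13=3  8^14=24  8^15=58  8^16=62  8^17=27
  8^18=15
So 8^18 ≡ 15 (mod 67), giving x = 18.

18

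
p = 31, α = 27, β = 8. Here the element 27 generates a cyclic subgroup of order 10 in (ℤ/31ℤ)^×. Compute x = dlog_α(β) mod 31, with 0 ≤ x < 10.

Successive powers of 27 modulo 31:
  27^0=1  27^1=27  27^2=16  27^3=29  27^4=8
So 27^4 ≡ 8 (mod 31), giving x = 4.

4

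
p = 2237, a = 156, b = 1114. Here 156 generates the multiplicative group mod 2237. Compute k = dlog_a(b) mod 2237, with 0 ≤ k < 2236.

Baby-step giant-step with m = ceil(sqrt(2236)) = 48.
Baby table (156^j mod 2237 for j=0..47):
  0:1  1:156  2:1966  3:227  4:1857  5:1119  6:78  7:983
  8:1232  9:2047  10:1678  11:39  12:1610  13:616  14:2142  15:839
  16:1138  17:805  18:308  19:1071  20:1538  21:569  22:1521  23:154
  24:1654  25:769  26:1403  27:1879  28:77  29:827  30:1503  31:1820
  32:2058  33:1157  34:1532  35:1870  36:910  37:1029  38:1697  39:766
  40:935  41:455  42:1633  43:1967  44:383  45:1586  46:1346  47:1935
Giant step factor: 156^(-48) ≡ 2121 (mod 2237).
Scan 1114·2121^i mod 2237 for i = 0, 1, …:
  i=0: 1114   i=1: 522   i=2: 2084   i=3: 2089
  i=4: 1509   i=5: 1679   i=6: 2092   i=7: 1161
  i=8: 1781   i=9: 1445     …   i=15: 1324
  i=16: 769
Match at i=16, j=25: k = 16·48 + 25 = 793.

793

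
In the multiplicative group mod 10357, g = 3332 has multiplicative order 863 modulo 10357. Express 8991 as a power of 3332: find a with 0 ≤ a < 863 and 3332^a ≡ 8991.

8

Successive powers of 3332 modulo 10357:
  3332^0=1  3332^1=3332  3332^2=9877  3332^3=5975  3332^4=2546  3332^5=889
  3332^6=46  3332^7=8274  3332^8=8991
So 3332^8 ≡ 8991 (mod 10357), giving a = 8.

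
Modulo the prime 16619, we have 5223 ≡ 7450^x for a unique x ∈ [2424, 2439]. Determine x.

Compute 7450^2424 mod 16619 = 5223, then multiply by 7450 repeatedly:
  7450^2424=5223
Found 5223 at exponent 2424.

2424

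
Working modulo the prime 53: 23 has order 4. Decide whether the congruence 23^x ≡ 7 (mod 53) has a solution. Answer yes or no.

⟨23⟩ has order 4; its elements mod 53 are {1, 23, 30, 52}.
7 is not in this set.

no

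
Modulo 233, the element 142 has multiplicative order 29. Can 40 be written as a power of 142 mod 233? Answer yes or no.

no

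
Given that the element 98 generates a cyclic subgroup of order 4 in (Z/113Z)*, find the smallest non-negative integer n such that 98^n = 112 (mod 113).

Successive powers of 98 modulo 113:
  98^0=1  98^1=98  98^2=112
So 98^2 ≡ 112 (mod 113), giving n = 2.

2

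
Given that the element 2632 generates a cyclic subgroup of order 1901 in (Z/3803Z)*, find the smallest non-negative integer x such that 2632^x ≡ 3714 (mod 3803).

1535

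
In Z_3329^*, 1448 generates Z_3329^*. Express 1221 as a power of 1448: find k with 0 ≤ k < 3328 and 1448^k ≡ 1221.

2932

Baby-step giant-step with m = ceil(sqrt(3328)) = 58.
Baby table (1448^j mod 3329 for j=0..57):
  0:1  1:1448  2:2763  3:2695  4:772  5:2641  6:2476  7:3244
  8:93  9:1504  10:626  11:960  12:1887  13:2596  14:567  15:2082
  16:1991  17:54  18:1625  19:2726  20:2383  21:1740  22:2796  23:544
  24:2068  25:1693  26:1320  27:514  28:1905  29:2028  30:366  31:657
  32:2571  33:986  34:2916  35:1196  36:728  37:2180  38:748  39:1179
  40:2744  41:1815  42:1539  43:1371  44:1124  45:3000  46:2984  47:3119
  48:2188  49:2345  50:3309  51:1001  52:1333  53:2693  54:1205  55:444
  56:415  57:1700
Giant step factor: 1448^(-58) ≡ 911 (mod 3329).
Scan 1221·911^i mod 3329 for i = 0, 1, …:
  i=0: 1221   i=1: 445   i=2: 2586   i=3: 2243
  i=4: 2696   i=5: 2583   i=6: 2839   i=7: 3025
  i=8: 2692   i=9: 2268     …   i=49: 1713
  i=50: 2571
Match at i=50, j=32: k = 50·58 + 32 = 2932.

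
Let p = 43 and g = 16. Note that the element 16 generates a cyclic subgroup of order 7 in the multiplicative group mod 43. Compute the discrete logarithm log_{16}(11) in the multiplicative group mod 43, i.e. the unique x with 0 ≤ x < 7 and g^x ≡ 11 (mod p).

Successive powers of 16 modulo 43:
  16^0=1  16^1=16  16^2=41  16^3=11
So 16^3 ≡ 11 (mod 43), giving x = 3.

3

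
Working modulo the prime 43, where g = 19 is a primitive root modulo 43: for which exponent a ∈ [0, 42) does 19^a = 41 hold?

18

Successive powers of 19 modulo 43:
  19^0=1  19^1=19  19^2=17  19^3=22  19^4=31  19^5=30
  19^6=11  19^7=37  19^8=15  19^9=27  19^10=40  19^11=29
  19^12=35  19^13=20  19^14=36  19^15=39  19^16=10  19^17=18
  19^18=41
So 19^18 ≡ 41 (mod 43), giving a = 18.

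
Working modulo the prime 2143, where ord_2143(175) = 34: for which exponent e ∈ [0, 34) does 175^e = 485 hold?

29

Successive powers of 175 modulo 2143:
  175^0=1  175^1=175  175^2=623  175^3=1875  175^4=246  175^5=190
  175^6=1105  175^7=505  175^8=512  175^9=1737  175^10=1812  175^11=2079
  175^12=1658  175^13=845  175^14=8  175^15=1400  175^16=698  175^17=2142
  175^18=1968  175^19=1520  175^20=268  175^21=1897  175^22=1953  175^23=1038
  175^24=1638  175^25=1631  175^26=406  175^27=331  175^28=64  175^29=485
So 175^29 ≡ 485 (mod 2143), giving e = 29.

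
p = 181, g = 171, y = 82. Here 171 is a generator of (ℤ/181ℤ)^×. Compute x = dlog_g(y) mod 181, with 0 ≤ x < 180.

12

Baby-step giant-step with m = ceil(sqrt(180)) = 14.
Baby table (171^j mod 181 for j=0..13):
  0:1  1:171  2:100  3:86  4:45  5:93  6:156  7:69
  8:34  9:22  10:142  11:28  12:82  13:85
Giant step factor: 171^(-14) ≡ 79 (mod 181).
Scan 82·79^i mod 181 for i = 0, 1, …:
  i=0: 82
Match at i=0, j=12: x = 0·14 + 12 = 12.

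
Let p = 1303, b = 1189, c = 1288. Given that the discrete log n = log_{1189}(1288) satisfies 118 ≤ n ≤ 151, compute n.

129

Compute 1189^118 mod 1303 = 582, then multiply by 1189 repeatedly:
  1189^118=582  1189^119=105  1189^120=1060  1189^121=339  1189^122=444
  1189^123=201  1189^124=540  1189^125=984  1189^126=1185  1189^127=422
  1189^128=103  1189^129=1288
Found 1288 at exponent 129.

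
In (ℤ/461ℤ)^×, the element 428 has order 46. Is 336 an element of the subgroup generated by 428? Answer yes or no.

336 ∈ ⟨428⟩ iff 336^46 ≡ 1 (mod 461), since |⟨428⟩| = 46.
336^46 mod 461 = 368.
Since 368 ≠ 1, 336 does not lie in the subgroup.

no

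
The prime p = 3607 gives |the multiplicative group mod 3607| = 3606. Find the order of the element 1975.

The order of 1975 must divide p − 1 = 3606 = 2 · 3 · 601.
Divisors: 1, 2, 3, 6, 601, 1202, 1803, 3606.
Check each in increasing order: 1975^1 ≡ 1975;  1975^2 ≡ 1458;  1975^3 ≡ 1164;  1975^6 ≡ 2271;  1975^601 ≡ 3606;  1975^1202 ≡ 1.
Smallest exponent giving 1 is 1202.

1202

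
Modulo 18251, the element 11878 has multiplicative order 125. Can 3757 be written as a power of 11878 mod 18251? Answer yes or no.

yes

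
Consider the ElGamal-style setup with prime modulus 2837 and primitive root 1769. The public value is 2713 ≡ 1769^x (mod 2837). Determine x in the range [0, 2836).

Baby-step giant-step with m = ceil(sqrt(2836)) = 54.
Baby table (1769^j mod 2837 for j=0..53):
  0:1  1:1769  2:150  3:1509  4:2641  5:2227  6:1807  7:2121
  8:1535  9:406  10:453  11:1323  12:2699  13:2697  14:1996  15:1696
  16:1515  17:1907  18:290  19:2350  20:945  21:712  22:2737  23:1831
  24:2022  25:2298  26:2578  27:1423  28:868  29:675  30:2535  31:1955
  32:92  33:1039  34:2452  35:2652  36:1827  37:620  38:1698  39:2216
  40:2207  41:471  42:1958  43:2562  44:1489  45:1305  46:2064  47:2834
  48:367  49:2387  50:1147  51:588  52:1830  53:253
Giant step factor: 1769^(-54) ≡ 2767 (mod 2837).
Scan 2713·2767^i mod 2837 for i = 0, 1, …:
  i=0: 2713   i=1: 169   i=2: 2355   i=3: 2533
  i=4: 1421   i=5: 2662   i=6: 902   i=7: 2111
  i=8: 2591   i=9: 198     …   i=13: 2078
  i=14: 2064
Match at i=14, j=46: x = 14·54 + 46 = 802.

802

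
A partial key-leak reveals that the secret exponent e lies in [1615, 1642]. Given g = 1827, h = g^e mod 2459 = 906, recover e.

Compute 1827^1615 mod 2459 = 2398, then multiply by 1827 repeatedly:
  1827^1615=2398  1827^1616=1667  1827^1617=1367  1827^1618=1624  1827^1619=1494
  1827^1620=48  1827^1621=1631  1827^1622=1988  1827^1623=133  1827^1624=2009
  1827^1625=1615  1827^1626=2264  1827^1627=290  1827^1628=1145  1827^1629=1765
  1827^1630=906
Found 906 at exponent 1630.

1630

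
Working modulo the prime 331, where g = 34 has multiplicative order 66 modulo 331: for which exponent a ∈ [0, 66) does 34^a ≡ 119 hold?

Successive powers of 34 modulo 331:
  34^0=1  34^1=34  34^2=163  34^3=246  34^4=89  34^5=47
  34^6=274  34^7=48  34^8=308  34^9=211  34^10=223  34^11=300
  34^12=270  34^13=243  34^14=318  34^15=220  34^16=198  34^17=112
  34^18=167  34^19=51  34^20=79  34^21=38  34^22=299  34^23=236
  34^24=80  34^25=72  34^26=131  34^27=151  34^28=169  34^29=119
So 34^29 ≡ 119 (mod 331), giving a = 29.

29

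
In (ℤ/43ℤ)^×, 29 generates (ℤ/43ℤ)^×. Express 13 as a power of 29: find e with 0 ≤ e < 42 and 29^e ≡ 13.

10

Successive powers of 29 modulo 43:
  29^0=1  29^1=29  29^2=24  29^3=8  29^4=17  29^5=20
  29^6=21  29^7=7  29^8=31  29^9=39  29^10=13
So 29^10 ≡ 13 (mod 43), giving e = 10.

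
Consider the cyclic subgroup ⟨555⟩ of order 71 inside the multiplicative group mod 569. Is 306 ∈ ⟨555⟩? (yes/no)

no

306 ∈ ⟨555⟩ iff 306^71 ≡ 1 (mod 569), since |⟨555⟩| = 71.
306^71 mod 569 = 86.
Since 86 ≠ 1, 306 does not lie in the subgroup.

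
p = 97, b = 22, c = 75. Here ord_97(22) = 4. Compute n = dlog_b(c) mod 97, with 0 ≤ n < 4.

3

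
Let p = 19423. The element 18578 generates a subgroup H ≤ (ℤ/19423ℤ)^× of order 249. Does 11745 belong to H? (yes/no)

no

11745 ∈ ⟨18578⟩ iff 11745^249 ≡ 1 (mod 19423), since |⟨18578⟩| = 249.
11745^249 mod 19423 = 15869.
Since 15869 ≠ 1, 11745 does not lie in the subgroup.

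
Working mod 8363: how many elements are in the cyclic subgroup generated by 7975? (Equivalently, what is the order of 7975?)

4181

The order of 7975 must divide p − 1 = 8362 = 2 · 37 · 113.
Divisors: 1, 2, 37, 74, 113, 226, 4181, 8362.
Check each in increasing order: 7975^1 ≡ 7975;  7975^2 ≡ 10;  7975^37 ≡ 2560;  7975^74 ≡ 5371;  7975^113 ≡ 1517;  7975^226 ≡ 1464;  7975^4181 ≡ 1.
Smallest exponent giving 1 is 4181.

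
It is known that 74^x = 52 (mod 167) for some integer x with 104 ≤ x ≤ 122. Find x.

Compute 74^104 mod 167 = 21, then multiply by 74 repeatedly:
  74^104=21  74^105=51  74^106=100  74^107=52
Found 52 at exponent 107.

107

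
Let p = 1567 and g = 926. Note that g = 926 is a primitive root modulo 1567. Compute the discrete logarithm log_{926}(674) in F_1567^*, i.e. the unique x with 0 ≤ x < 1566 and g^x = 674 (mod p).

497

Baby-step giant-step with m = ceil(sqrt(1566)) = 40.
Baby table (926^j mod 1567 for j=0..39):
  0:1  1:926  2:327  3:371  4:373  5:658  6:1312  7:487
  8:1233  9:982  10:472  11:1446  12:778  13:1175  14:552  15:310
  16:299  17:1082  18:619  19:1239  20:270  21:867  22:538  23:1449
  24:422  25:589  26:98  27:1429  28:706  29:317  30:513  31:237
  32:82  33:716  34:175  35:649  36:813  37:678  38:1028  39:759
Giant step factor: 926^(-40) ≡ 159 (mod 1567).
Scan 674·159^i mod 1567 for i = 0, 1, …:
  i=0: 674   i=1: 610   i=2: 1403   i=3: 563
  i=4: 198   i=5: 142   i=6: 640   i=7: 1472
  i=8: 565   i=9: 516   i=10: 560   i=11: 1288
  i=12: 1082
Match at i=12, j=17: x = 12·40 + 17 = 497.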